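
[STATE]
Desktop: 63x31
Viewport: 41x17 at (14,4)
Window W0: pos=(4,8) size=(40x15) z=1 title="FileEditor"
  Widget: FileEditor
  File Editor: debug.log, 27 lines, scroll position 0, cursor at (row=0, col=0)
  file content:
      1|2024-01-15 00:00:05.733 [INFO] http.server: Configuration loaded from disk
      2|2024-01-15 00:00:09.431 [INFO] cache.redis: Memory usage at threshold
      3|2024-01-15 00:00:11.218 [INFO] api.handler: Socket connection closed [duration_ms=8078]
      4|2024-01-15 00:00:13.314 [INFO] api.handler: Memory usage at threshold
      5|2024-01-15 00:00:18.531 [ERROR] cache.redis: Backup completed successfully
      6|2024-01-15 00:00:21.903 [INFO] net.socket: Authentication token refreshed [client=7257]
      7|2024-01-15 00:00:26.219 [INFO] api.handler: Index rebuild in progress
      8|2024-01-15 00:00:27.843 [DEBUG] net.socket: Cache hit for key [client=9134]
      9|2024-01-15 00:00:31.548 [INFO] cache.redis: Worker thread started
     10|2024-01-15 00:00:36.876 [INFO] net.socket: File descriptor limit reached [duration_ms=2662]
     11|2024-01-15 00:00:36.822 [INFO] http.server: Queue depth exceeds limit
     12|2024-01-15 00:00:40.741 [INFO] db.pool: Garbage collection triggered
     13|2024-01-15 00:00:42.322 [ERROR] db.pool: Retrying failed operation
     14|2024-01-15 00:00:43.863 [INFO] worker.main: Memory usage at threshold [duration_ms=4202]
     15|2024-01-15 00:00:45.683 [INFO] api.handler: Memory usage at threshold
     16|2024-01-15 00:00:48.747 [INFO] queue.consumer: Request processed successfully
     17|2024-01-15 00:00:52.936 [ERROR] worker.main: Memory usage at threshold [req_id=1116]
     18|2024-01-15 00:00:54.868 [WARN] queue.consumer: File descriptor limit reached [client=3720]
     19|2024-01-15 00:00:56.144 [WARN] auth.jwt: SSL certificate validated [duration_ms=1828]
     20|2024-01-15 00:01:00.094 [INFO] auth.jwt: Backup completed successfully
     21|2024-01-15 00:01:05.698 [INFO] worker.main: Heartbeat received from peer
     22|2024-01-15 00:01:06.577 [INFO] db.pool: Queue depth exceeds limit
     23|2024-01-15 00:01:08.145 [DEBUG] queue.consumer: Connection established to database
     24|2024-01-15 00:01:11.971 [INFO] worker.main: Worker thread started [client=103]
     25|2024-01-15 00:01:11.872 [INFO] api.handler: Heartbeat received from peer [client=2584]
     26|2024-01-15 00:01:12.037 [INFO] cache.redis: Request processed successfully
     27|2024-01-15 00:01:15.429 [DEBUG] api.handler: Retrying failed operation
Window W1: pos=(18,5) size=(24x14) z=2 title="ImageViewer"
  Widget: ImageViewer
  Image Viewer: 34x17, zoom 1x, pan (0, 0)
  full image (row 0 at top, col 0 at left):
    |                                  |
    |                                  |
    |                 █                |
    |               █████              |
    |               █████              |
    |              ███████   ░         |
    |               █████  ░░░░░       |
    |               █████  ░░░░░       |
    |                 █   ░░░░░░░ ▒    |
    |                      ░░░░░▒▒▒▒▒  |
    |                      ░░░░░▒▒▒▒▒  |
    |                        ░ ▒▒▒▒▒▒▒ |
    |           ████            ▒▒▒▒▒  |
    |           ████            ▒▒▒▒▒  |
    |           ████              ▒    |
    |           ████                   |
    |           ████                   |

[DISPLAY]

                                         
    ┏━━━━━━━━━━━━━━━━━━━━━━┓             
    ┃ ImageViewer          ┃             
    ┠──────────────────────┨             
━━━━┃                      ┃━┓           
or  ┃                      ┃ ┃           
────┃                 █    ┃─┨           
5 00┃               █████  ┃▲┃           
5 00┃               █████  ┃█┃           
5 00┃              ███████ ┃░┃           
5 00┃               █████  ┃░┃           
5 00┃               █████  ┃░┃           
5 00┃                 █   ░┃░┃           
5 00┃                      ┃░┃           
5 00┗━━━━━━━━━━━━━━━━━━━━━━┛░┃           
5 00:00:31.548 [INFO] cache.░┃           
5 00:00:36.876 [INFO] net.so░┃           


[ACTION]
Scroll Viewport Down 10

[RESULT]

5 00┃               █████  ┃░┃           
5 00┃               █████  ┃░┃           
5 00┃                 █   ░┃░┃           
5 00┃                      ┃░┃           
5 00┗━━━━━━━━━━━━━━━━━━━━━━┛░┃           
5 00:00:31.548 [INFO] cache.░┃           
5 00:00:36.876 [INFO] net.so░┃           
5 00:00:36.822 [INFO] http.s▼┃           
━━━━━━━━━━━━━━━━━━━━━━━━━━━━━┛           
                                         
                                         
                                         
                                         
                                         
                                         
                                         
                                         


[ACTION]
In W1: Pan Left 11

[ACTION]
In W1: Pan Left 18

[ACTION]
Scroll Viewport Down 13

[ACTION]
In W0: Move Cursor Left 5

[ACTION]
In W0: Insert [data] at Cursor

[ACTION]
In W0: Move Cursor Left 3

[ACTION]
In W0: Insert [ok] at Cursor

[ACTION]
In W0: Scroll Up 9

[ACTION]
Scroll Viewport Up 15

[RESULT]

                                         
                                         
                                         
                                         
                                         
    ┏━━━━━━━━━━━━━━━━━━━━━━┓             
    ┃ ImageViewer          ┃             
    ┠──────────────────────┨             
━━━━┃                      ┃━┓           
or  ┃                      ┃ ┃           
────┃                 █    ┃─┨           
4-01┃               █████  ┃▲┃           
5 00┃               █████  ┃█┃           
5 00┃              ███████ ┃░┃           
5 00┃               █████  ┃░┃           
5 00┃               █████  ┃░┃           
5 00┃                 █   ░┃░┃           


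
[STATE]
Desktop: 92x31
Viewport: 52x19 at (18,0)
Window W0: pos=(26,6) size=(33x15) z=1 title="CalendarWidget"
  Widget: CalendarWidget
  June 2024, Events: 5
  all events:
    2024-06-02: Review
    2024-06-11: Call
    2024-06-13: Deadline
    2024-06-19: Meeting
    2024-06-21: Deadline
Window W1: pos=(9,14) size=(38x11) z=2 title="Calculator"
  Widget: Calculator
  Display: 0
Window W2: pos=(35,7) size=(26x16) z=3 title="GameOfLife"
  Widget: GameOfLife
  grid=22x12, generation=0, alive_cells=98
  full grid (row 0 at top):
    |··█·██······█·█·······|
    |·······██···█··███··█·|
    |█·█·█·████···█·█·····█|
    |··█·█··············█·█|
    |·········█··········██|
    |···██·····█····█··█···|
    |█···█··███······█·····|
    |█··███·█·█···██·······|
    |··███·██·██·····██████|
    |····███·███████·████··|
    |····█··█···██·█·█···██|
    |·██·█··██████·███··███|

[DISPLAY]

                                                    
                                                    
                                                    
                                                    
                                                    
                                                    
        ┏━━━━━━━━━━━━━━━━━━━━━━━━━━━━━━━┓           
        ┃ Calenda┏━━━━━━━━━━━━━━━━━━━━━━━━┓         
        ┠────────┃ GameOfLife             ┃         
        ┃        ┠────────────────────────┨         
        ┃Mo Tu We┃Gen: 0                  ┃         
        ┃        ┃··█·██······█·█·······  ┃         
        ┃ 3  4  5┃·······██···█··███··█·  ┃         
        ┃10 11* 1┃█·█·█·████···█·█·····█  ┃         
━━━━━━━━━━━━━━━━━┃··█·█··············█·█  ┃         
tor              ┃·········█··········██  ┃         
─────────────────┃···██·····█····█··█···  ┃         
                 ┃█···█··███······█·····  ┃         
┬───┬───┐        ┃█··███·█·█···██·······  ┃         


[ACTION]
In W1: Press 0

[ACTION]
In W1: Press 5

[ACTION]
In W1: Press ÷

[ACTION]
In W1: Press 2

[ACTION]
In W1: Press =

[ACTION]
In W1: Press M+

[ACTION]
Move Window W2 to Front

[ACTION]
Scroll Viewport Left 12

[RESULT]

                                                    
                                                    
                                                    
                                                    
                                                    
                                                    
                    ┏━━━━━━━━━━━━━━━━━━━━━━━━━━━━━━━
                    ┃ Calenda┏━━━━━━━━━━━━━━━━━━━━━━
                    ┠────────┃ GameOfLife           
                    ┃        ┠──────────────────────
                    ┃Mo Tu We┃Gen: 0                
                    ┃        ┃··█·██······█·█·······
                    ┃ 3  4  5┃·······██···█··███··█·
                    ┃10 11* 1┃█·█·█·████···█·█·····█
   ┏━━━━━━━━━━━━━━━━━━━━━━━━━┃··█·█··············█·█
   ┃ Calculator              ┃·········█··········██
   ┠─────────────────────────┃···██·····█····█··█···
   ┃                         ┃█···█··███······█·····
   ┃┌───┬───┬───┬───┐        ┃█··███·█·█···██·······


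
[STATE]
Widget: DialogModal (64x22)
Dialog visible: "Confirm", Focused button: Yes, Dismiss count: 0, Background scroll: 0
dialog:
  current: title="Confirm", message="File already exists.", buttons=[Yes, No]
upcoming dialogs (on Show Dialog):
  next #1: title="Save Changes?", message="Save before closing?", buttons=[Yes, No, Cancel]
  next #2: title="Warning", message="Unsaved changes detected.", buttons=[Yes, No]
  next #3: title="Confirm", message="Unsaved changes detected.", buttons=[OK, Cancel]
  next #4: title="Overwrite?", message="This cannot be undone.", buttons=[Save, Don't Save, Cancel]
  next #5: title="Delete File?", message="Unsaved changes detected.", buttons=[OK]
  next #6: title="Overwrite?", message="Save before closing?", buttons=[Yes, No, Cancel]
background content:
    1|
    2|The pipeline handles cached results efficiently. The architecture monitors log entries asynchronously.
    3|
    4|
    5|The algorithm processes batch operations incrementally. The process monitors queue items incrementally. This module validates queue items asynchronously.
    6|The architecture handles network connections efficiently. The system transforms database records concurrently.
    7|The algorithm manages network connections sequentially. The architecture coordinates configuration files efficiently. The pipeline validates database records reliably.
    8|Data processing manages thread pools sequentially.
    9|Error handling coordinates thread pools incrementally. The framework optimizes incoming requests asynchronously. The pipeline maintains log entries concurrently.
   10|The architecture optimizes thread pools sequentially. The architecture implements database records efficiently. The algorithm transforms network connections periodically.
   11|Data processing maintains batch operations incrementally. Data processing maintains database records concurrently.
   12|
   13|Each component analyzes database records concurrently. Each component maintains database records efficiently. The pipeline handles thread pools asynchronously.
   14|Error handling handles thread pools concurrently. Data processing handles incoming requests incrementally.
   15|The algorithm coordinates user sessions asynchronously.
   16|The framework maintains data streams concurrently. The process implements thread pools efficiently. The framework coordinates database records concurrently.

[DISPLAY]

                                                                
The pipeline handles cached results efficiently. The architectur
                                                                
                                                                
The algorithm processes batch operations incrementally. The proc
The architecture handles network connections efficiently. The sy
The algorithm manages network connections sequentially. The arch
Data processing manages thread pools sequentially.              
Error handling coord┌──────────────────────┐ementally. The frame
The architecture opt│       Confirm        │entially. The archit
Data processing main│ File already exists. │ncrementally. Data p
                    │      [Yes]  No       │                    
Each component analy└──────────────────────┘currently. Each comp
Error handling handles thread pools concurrently. Data processin
The algorithm coordinates user sessions asynchronously.         
The framework maintains data streams concurrently. The process i
                                                                
                                                                
                                                                
                                                                
                                                                
                                                                


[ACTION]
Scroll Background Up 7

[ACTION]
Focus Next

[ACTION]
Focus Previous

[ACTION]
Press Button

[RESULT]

                                                                
The pipeline handles cached results efficiently. The architectur
                                                                
                                                                
The algorithm processes batch operations incrementally. The proc
The architecture handles network connections efficiently. The sy
The algorithm manages network connections sequentially. The arch
Data processing manages thread pools sequentially.              
Error handling coordinates thread pools incrementally. The frame
The architecture optimizes thread pools sequentially. The archit
Data processing maintains batch operations incrementally. Data p
                                                                
Each component analyzes database records concurrently. Each comp
Error handling handles thread pools concurrently. Data processin
The algorithm coordinates user sessions asynchronously.         
The framework maintains data streams concurrently. The process i
                                                                
                                                                
                                                                
                                                                
                                                                
                                                                


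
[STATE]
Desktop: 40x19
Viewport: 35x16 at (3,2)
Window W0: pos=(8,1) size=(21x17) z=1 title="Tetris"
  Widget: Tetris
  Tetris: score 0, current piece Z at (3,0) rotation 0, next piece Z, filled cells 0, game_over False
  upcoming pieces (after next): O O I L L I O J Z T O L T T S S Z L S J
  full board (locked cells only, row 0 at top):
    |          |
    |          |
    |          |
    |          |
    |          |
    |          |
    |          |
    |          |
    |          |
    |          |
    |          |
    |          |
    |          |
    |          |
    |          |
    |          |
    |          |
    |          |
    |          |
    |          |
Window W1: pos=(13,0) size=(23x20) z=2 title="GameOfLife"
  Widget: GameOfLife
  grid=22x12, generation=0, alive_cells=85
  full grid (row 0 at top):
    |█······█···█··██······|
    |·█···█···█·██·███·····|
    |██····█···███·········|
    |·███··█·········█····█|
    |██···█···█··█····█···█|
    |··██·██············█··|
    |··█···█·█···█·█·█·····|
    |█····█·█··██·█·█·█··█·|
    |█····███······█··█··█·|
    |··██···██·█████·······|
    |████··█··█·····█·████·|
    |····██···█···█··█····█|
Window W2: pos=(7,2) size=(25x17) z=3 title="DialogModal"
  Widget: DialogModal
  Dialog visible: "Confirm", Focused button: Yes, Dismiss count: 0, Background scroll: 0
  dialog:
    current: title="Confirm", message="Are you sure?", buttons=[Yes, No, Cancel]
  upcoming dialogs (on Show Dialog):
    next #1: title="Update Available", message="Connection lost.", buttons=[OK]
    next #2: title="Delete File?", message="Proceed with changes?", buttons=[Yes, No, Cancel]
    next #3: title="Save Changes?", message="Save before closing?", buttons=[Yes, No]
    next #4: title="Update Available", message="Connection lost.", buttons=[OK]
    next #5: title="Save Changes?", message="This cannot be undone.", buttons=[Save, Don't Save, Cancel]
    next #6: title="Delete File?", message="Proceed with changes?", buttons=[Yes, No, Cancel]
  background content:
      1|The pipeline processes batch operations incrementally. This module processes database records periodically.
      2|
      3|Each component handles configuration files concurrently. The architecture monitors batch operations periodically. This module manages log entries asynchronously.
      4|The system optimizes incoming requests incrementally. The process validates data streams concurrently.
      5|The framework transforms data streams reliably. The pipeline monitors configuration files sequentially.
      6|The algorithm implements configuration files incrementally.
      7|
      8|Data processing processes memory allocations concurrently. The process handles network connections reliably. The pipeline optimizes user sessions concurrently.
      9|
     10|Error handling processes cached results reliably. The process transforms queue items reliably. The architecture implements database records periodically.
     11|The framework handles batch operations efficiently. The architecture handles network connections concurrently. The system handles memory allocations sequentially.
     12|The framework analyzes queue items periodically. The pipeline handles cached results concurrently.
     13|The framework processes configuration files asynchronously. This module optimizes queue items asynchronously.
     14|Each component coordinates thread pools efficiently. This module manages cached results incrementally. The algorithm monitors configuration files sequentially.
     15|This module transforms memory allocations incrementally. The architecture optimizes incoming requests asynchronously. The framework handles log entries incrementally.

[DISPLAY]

    ┏━━━━━━━━━━━━━━━━━━━━━━━┓───┨  
    ┃ DialogModal           ┃   ┃  
    ┠───────────────────────┨···┃  
    ┃The pipeline processes ┃···┃  
    ┃                       ┃···┃  
    ┃Each component handles ┃···┃  
    ┃The system optimizes in┃···┃  
    ┃Th┌─────────────────┐rm┃·█·┃  
    ┃Th│     Confirm     │nt┃···┃  
    ┃  │  Are you sure?  │  ┃··█┃  
    ┃Da│[Yes]  No   Cance│ss┃··█┃  
    ┃  └─────────────────┘  ┃···┃  
    ┃Error handling processe┃███┃  
    ┃The framework handles b┃···┃  
    ┃The framework analyzes ┃   ┃  
    ┃The framework processes┃   ┃  


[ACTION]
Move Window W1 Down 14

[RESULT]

    ┏━━━━━━━━━━━━━━━━━━━━━━━┓   ┃  
    ┃ DialogModal           ┃···┃  
    ┠───────────────────────┨···┃  
    ┃The pipeline processes ┃···┃  
    ┃                       ┃···┃  
    ┃Each component handles ┃···┃  
    ┃The system optimizes in┃·█·┃  
    ┃Th┌─────────────────┐rm┃···┃  
    ┃Th│     Confirm     │nt┃··█┃  
    ┃  │  Are you sure?  │  ┃··█┃  
    ┃Da│[Yes]  No   Cance│ss┃···┃  
    ┃  └─────────────────┘  ┃███┃  
    ┃Error handling processe┃···┃  
    ┃The framework handles b┃   ┃  
    ┃The framework analyzes ┃   ┃  
    ┃The framework processes┃   ┃  


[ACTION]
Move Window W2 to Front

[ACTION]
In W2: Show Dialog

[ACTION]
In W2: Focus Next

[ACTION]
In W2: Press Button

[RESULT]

    ┏━━━━━━━━━━━━━━━━━━━━━━━┓   ┃  
    ┃ DialogModal           ┃···┃  
    ┠───────────────────────┨···┃  
    ┃The pipeline processes ┃···┃  
    ┃                       ┃···┃  
    ┃Each component handles ┃···┃  
    ┃The system optimizes in┃·█·┃  
    ┃The framework transform┃···┃  
    ┃The algorithm implement┃··█┃  
    ┃                       ┃··█┃  
    ┃Data processing process┃···┃  
    ┃                       ┃███┃  
    ┃Error handling processe┃···┃  
    ┃The framework handles b┃   ┃  
    ┃The framework analyzes ┃   ┃  
    ┃The framework processes┃   ┃  


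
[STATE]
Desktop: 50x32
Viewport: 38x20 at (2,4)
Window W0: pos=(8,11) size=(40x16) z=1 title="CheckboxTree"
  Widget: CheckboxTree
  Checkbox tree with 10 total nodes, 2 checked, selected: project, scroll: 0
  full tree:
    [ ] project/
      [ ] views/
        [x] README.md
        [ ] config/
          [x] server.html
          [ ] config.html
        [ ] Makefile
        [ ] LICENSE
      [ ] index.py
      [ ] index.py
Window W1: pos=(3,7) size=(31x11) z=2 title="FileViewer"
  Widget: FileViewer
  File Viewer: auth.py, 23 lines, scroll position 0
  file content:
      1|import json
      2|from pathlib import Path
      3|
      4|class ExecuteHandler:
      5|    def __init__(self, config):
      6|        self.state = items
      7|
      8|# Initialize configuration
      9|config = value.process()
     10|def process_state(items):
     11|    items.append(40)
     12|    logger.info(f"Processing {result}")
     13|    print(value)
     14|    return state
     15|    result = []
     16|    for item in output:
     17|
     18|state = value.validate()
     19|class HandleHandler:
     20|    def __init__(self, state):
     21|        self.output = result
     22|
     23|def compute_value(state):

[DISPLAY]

                                      
                                      
                                      
 ┏━━━━━━━━━━━━━━━━━━━━━━━━━━━━━┓      
 ┃ FileViewer                  ┃      
 ┠─────────────────────────────┨      
 ┃import json                 ▲┃      
 ┃from pathlib import Path    █┃━━━━━━
 ┃                            ░┃      
 ┃class ExecuteHandler:       ░┃──────
 ┃    def __init__(self, confi░┃      
 ┃        self.state = items  ░┃      
 ┃                            ▼┃      
 ┗━━━━━━━━━━━━━━━━━━━━━━━━━━━━━┛      
      ┃       [x] server.html         
      ┃       [ ] config.html         
      ┃     [ ] Makefile              
      ┃     [ ] LICENSE               
      ┃   [ ] index.py                
      ┃   [ ] index.py                


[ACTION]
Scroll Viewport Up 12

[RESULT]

                                      
                                      
                                      
                                      
                                      
                                      
                                      
 ┏━━━━━━━━━━━━━━━━━━━━━━━━━━━━━┓      
 ┃ FileViewer                  ┃      
 ┠─────────────────────────────┨      
 ┃import json                 ▲┃      
 ┃from pathlib import Path    █┃━━━━━━
 ┃                            ░┃      
 ┃class ExecuteHandler:       ░┃──────
 ┃    def __init__(self, confi░┃      
 ┃        self.state = items  ░┃      
 ┃                            ▼┃      
 ┗━━━━━━━━━━━━━━━━━━━━━━━━━━━━━┛      
      ┃       [x] server.html         
      ┃       [ ] config.html         


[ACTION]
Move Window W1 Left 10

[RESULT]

                                      
                                      
                                      
                                      
                                      
                                      
                                      
━━━━━━━━━━━━━━━━━━━━━━━━━━━━┓         
FileViewer                  ┃         
────────────────────────────┨         
mport json                 ▲┃         
rom pathlib import Path    █┃━━━━━━━━━
                           ░┃         
lass ExecuteHandler:       ░┃─────────
   def __init__(self, confi░┃         
       self.state = items  ░┃         
                           ▼┃         
━━━━━━━━━━━━━━━━━━━━━━━━━━━━┛         
      ┃       [x] server.html         
      ┃       [ ] config.html         


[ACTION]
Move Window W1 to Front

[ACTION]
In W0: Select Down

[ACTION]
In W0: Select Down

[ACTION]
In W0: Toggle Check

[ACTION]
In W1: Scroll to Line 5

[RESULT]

                                      
                                      
                                      
                                      
                                      
                                      
                                      
━━━━━━━━━━━━━━━━━━━━━━━━━━━━┓         
FileViewer                  ┃         
────────────────────────────┨         
   def __init__(self, confi▲┃         
       self.state = items  ░┃━━━━━━━━━
                           █┃         
 Initialize configuration  ░┃─────────
onfig = value.process()    ░┃         
ef process_state(items):   ░┃         
   items.append(40)        ▼┃         
━━━━━━━━━━━━━━━━━━━━━━━━━━━━┛         
      ┃       [x] server.html         
      ┃       [ ] config.html         


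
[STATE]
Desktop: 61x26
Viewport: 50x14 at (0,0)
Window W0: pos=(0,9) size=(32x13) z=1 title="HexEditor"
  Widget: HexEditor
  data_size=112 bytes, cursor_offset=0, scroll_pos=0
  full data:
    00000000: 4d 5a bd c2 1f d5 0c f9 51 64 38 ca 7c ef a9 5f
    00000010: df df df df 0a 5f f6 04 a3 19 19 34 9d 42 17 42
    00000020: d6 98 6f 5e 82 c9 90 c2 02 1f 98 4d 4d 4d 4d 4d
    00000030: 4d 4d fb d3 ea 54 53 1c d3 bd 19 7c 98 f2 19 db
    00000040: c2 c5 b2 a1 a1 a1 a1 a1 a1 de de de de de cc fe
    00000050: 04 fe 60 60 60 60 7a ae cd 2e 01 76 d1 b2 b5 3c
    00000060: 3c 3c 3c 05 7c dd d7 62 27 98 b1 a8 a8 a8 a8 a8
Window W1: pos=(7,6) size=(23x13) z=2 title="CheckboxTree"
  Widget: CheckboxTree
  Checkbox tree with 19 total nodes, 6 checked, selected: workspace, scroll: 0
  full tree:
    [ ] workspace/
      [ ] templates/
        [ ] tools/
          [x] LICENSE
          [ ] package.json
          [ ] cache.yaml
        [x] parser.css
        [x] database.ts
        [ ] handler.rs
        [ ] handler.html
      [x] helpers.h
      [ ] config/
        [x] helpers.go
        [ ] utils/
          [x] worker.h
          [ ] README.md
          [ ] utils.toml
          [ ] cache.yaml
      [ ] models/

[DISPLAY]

                                                  
                                                  
                                                  
                                                  
                                                  
                                                  
       ┏━━━━━━━━━━━━━━━━━━━━━┓                    
       ┃ CheckboxTree        ┃                    
       ┠─────────────────────┨                    
┏━━━━━━┃>[-] workspace/      ┃━┓                  
┃ HexEd┃   [-] templates/    ┃ ┃                  
┠──────┃     [-] tools/      ┃─┨                  
┃000000┃       [x] LICENSE   ┃c┃                  
┃000000┃       [ ] package.js┃6┃                  


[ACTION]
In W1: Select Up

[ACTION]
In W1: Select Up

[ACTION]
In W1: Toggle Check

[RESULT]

                                                  
                                                  
                                                  
                                                  
                                                  
                                                  
       ┏━━━━━━━━━━━━━━━━━━━━━┓                    
       ┃ CheckboxTree        ┃                    
       ┠─────────────────────┨                    
┏━━━━━━┃>[x] workspace/      ┃━┓                  
┃ HexEd┃   [x] templates/    ┃ ┃                  
┠──────┃     [x] tools/      ┃─┨                  
┃000000┃       [x] LICENSE   ┃c┃                  
┃000000┃       [x] package.js┃6┃                  


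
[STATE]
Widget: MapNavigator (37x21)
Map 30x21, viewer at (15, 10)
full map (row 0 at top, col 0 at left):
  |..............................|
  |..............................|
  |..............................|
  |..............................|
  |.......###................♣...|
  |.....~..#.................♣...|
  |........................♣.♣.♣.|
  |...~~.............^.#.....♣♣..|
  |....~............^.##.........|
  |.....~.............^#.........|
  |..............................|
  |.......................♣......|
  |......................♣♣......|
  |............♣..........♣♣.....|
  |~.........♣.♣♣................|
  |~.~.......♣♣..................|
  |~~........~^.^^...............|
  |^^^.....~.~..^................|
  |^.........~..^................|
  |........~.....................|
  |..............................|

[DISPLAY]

   ..............................    
   ..............................    
   ..............................    
   ..............................    
   .......###................♣...    
   .....~..#.................♣...    
   ........................♣.♣.♣.    
   ...~~.............^.#.....♣♣..    
   ....~............^.##.........    
   .....~.............^#.........    
   ...............@..............    
   .......................♣......    
   ......................♣♣......    
   ............♣..........♣♣.....    
   ~.........♣.♣♣................    
   ~.~.......♣♣..................    
   ~~........~^.^^...............    
   ^^^.....~.~..^................    
   ^.........~..^................    
   ........~.....................    
   ..............................    


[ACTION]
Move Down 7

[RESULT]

   ...~~.............^.#.....♣♣..    
   ....~............^.##.........    
   .....~.............^#.........    
   ..............................    
   .......................♣......    
   ......................♣♣......    
   ............♣..........♣♣.....    
   ~.........♣.♣♣................    
   ~.~.......♣♣..................    
   ~~........~^.^^...............    
   ^^^.....~.~..^.@..............    
   ^.........~..^................    
   ........~.....................    
   ..............................    
                                     
                                     
                                     
                                     
                                     
                                     
                                     


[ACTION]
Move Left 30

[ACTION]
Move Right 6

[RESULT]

            ...~~.............^.#....
            ....~............^.##....
            .....~.............^#....
            .........................
            .......................♣.
            ......................♣♣.
            ............♣..........♣♣
            ~.........♣.♣♣...........
            ~.~.......♣♣.............
            ~~........~^.^^..........
            ^^^...@.~.~..^...........
            ^.........~..^...........
            ........~................
            .........................
                                     
                                     
                                     
                                     
                                     
                                     
                                     


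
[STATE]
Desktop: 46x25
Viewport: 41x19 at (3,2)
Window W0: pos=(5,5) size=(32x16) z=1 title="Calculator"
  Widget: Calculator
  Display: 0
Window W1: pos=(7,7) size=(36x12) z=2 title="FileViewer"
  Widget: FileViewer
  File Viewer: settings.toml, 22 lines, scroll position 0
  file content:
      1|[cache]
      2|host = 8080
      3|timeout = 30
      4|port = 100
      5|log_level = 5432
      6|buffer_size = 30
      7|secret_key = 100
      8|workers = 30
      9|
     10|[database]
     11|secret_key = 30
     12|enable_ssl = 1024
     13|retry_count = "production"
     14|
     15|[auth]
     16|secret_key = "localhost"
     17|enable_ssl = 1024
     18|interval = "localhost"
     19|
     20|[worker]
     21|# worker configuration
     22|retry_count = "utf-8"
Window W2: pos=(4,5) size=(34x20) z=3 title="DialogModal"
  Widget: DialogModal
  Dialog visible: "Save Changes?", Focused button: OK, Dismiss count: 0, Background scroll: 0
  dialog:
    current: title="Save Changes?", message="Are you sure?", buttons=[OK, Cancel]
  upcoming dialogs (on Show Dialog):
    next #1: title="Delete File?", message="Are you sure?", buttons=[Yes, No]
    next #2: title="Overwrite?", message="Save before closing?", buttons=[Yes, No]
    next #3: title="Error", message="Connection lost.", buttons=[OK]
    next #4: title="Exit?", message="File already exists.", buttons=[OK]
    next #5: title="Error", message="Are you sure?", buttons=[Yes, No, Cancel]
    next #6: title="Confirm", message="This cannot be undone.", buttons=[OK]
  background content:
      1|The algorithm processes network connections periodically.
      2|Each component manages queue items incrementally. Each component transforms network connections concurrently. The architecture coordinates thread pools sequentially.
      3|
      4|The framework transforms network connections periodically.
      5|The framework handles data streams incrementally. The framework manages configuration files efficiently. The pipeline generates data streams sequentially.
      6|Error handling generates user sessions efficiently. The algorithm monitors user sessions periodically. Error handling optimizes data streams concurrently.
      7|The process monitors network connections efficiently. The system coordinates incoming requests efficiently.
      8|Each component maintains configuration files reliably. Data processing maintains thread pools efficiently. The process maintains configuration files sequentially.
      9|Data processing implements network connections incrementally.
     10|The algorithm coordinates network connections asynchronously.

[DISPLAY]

                                         
                                         
                                         
 ┏━━━━━━━━━━━━━━━━━━━━━━━━━━━━━━━━┓      
 ┃ DialogModal                    ┃      
 ┠────────────────────────────────┨━━━━┓ 
 ┃The algorithm processes network ┃    ┃ 
 ┃Each component manages queue ite┃────┨ 
 ┃                                ┃   ▲┃ 
 ┃The framework transforms network┃   █┃ 
 ┃The framework handles data strea┃   ░┃ 
 ┃Error h┌───────────────┐ user se┃   ░┃ 
 ┃The pro│ Save Changes? │work con┃   ░┃ 
 ┃Each co│ Are you sure? │ configu┃   ░┃ 
 ┃Data pr│ [OK]  Cancel  │ts netwo┃   ░┃ 
 ┃The alg└───────────────┘s networ┃   ▼┃ 
 ┃                                ┃━━━━┛ 
 ┃                                ┃      
 ┃                                ┃      


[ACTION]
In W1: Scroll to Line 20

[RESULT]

                                         
                                         
                                         
 ┏━━━━━━━━━━━━━━━━━━━━━━━━━━━━━━━━┓      
 ┃ DialogModal                    ┃      
 ┠────────────────────────────────┨━━━━┓ 
 ┃The algorithm processes network ┃    ┃ 
 ┃Each component manages queue ite┃────┨ 
 ┃                                ┃   ▲┃ 
 ┃The framework transforms network┃   ░┃ 
 ┃The framework handles data strea┃   ░┃ 
 ┃Error h┌───────────────┐ user se┃   ░┃ 
 ┃The pro│ Save Changes? │work con┃   ░┃ 
 ┃Each co│ Are you sure? │ configu┃   ░┃ 
 ┃Data pr│ [OK]  Cancel  │ts netwo┃   █┃ 
 ┃The alg└───────────────┘s networ┃   ▼┃ 
 ┃                                ┃━━━━┛ 
 ┃                                ┃      
 ┃                                ┃      


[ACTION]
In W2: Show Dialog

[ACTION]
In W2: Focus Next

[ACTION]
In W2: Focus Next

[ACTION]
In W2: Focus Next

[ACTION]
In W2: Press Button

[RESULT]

                                         
                                         
                                         
 ┏━━━━━━━━━━━━━━━━━━━━━━━━━━━━━━━━┓      
 ┃ DialogModal                    ┃      
 ┠────────────────────────────────┨━━━━┓ 
 ┃The algorithm processes network ┃    ┃ 
 ┃Each component manages queue ite┃────┨ 
 ┃                                ┃   ▲┃ 
 ┃The framework transforms network┃   ░┃ 
 ┃The framework handles data strea┃   ░┃ 
 ┃Error handling generates user se┃   ░┃ 
 ┃The process monitors network con┃   ░┃ 
 ┃Each component maintains configu┃   ░┃ 
 ┃Data processing implements netwo┃   █┃ 
 ┃The algorithm coordinates networ┃   ▼┃ 
 ┃                                ┃━━━━┛ 
 ┃                                ┃      
 ┃                                ┃      
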